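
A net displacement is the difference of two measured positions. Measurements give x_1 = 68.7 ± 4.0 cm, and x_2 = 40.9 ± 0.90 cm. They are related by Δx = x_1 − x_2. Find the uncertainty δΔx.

4.10 cm

For a sum/difference, combine absolute errors in quadrature:
  (δx_1)² = 16.0;  (δx_2)² = 0.810
δΔx = √(16.8) = 4.10 cm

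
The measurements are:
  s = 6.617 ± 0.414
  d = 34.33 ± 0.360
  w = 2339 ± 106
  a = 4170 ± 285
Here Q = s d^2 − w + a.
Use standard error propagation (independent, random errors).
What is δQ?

598

Let p = s·d^2 = 7798. δp/p = √((1·δs/s)² + (2·δd/d)²) = √(0.00391 + 0.000440) = 0.0660, so δp = 515.
Q = p − w + a: δQ = √(δp² + δw² + δa²) = √(2.65e+05 + 11200 + 81200) = 598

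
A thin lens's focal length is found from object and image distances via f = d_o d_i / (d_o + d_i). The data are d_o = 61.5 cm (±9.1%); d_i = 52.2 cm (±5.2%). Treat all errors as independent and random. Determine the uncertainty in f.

1.42 cm

∂f/∂d_o = (d_i/(d_o+d_i))² = 0.211;  ∂f/∂d_i = (d_o/(d_o+d_i))² = 0.293
δf = √((∂f/∂d_o · δd_o)² + (∂f/∂d_i · δd_i)²) = √(1.39 + 0.631) = 1.42 cm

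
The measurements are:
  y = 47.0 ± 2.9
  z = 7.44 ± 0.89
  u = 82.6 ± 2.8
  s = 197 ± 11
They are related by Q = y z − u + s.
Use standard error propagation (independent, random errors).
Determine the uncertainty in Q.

48.4

Let p = y·z = 350. δp/p = √((1·δy/y)² + (1·δz/z)²) = √(0.00381 + 0.0143) = 0.135, so δp = 47.1.
Q = p − u + s: δQ = √(δp² + δu² + δs²) = √(2220 + 7.84 + 121) = 48.4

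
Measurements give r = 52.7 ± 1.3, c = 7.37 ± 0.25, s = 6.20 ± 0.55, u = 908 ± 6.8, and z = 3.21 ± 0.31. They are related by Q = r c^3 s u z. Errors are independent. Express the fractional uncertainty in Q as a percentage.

16.8%

Since Q is a product/quotient, work with relative uncertainties:
  (1·δr/r)² = (1×0.0247)² = 0.000609;  (3·δc/c)² = (3×0.0339)² = 0.0104;  (1·δs/s)² = (1×0.0887)² = 0.00787;  (1·δu/u)² = (1×0.00749)² = 5.61e-05;  (1·δz/z)² = (1×0.0966)² = 0.00933
δQ/Q = √(0.0282) = 0.168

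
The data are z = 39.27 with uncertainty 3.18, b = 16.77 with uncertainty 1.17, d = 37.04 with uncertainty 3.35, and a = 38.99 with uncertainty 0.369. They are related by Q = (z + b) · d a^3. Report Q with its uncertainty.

Let u = z + b = 56.04. δu = √(δz² + δb²) = √(10.1 + 1.37) = 3.39, so δu/u = 0.0605.
Q is then a monomial in u, d, a:
δQ/Q = √((δu/u)² + (1·δd/d)² + (3·δa/a)²) = √(0.00366 + 0.00818 + 0.000806) = 0.112
Q = 1.23e+08, so δQ = 0.112 × 1.23e+08 = 1.38e+07.

(1.230 ± 0.138) × 10^8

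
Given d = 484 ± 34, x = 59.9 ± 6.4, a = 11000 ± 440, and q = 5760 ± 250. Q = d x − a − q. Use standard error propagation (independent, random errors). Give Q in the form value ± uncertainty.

12200 ± 3740

Let p = d·x = 29000. δp/p = √((1·δd/d)² + (1·δx/x)²) = √(0.00493 + 0.0114) = 0.128, so δp = 3710.
Q = p − a − q: δQ = √(δp² + δa² + δq²) = √(1.37e+07 + 1.94e+05 + 62500) = 3740
Q = 12200.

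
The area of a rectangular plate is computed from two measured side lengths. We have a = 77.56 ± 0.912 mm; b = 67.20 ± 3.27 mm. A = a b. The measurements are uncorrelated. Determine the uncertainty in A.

A is a product of powers, so relative uncertainties combine in quadrature:
  (1·δa/a)² = (1×0.0118)² = 0.000138;  (1·δb/b)² = (1×0.0487)² = 0.00237
δA/A = √(0.00251) = 0.0501
A = 5212 mm^2, so δA = 0.0501 × 5212 = 261 mm^2.

261 mm^2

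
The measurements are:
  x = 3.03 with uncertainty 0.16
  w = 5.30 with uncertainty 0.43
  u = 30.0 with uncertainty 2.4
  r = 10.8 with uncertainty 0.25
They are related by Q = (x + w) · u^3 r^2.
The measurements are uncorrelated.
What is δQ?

Let h = x + w = 8.33. δh = √(δx² + δw²) = √(0.0256 + 0.185) = 0.459, so δh/h = 0.0551.
Q is then a monomial in h, u, r:
δQ/Q = √((δh/h)² + (3·δu/u)² + (2·δr/r)²) = √(0.00303 + 0.0576 + 0.00214) = 0.251
Q = 2.62e+07, so δQ = 0.251 × 2.62e+07 = 6.57e+06.

6.57e+06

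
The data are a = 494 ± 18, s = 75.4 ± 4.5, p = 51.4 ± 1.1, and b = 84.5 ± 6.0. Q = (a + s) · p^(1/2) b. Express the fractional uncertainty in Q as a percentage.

Let u = a + s = 569. δu = √(δa² + δs²) = √(324 + 20.2) = 18.6, so δu/u = 0.0326.
Q is then a monomial in u, p, b:
δQ/Q = √((δu/u)² + (½·δp/p)² + (1·δb/b)²) = √(0.00106 + 0.000114 + 0.00504) = 0.0789

7.89%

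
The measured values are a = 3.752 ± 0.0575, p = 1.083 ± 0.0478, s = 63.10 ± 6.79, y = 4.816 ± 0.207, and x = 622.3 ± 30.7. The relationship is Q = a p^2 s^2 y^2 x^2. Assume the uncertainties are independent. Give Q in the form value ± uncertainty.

(1.574 ± 0.421) × 10^11

Products/powers → add relative errors in quadrature, weighted by exponent:
  (1·δa/a)² = (1×0.0153)² = 0.000235;  (2·δp/p)² = (2×0.0441)² = 0.00779;  (2·δs/s)² = (2×0.108)² = 0.0463;  (2·δy/y)² = (2×0.0430)² = 0.00739;  (2·δx/x)² = (2×0.0493)² = 0.00974
δQ/Q = √(0.0715) = 0.267
Q = 1.574e+11, so δQ = 0.267 × 1.574e+11 = 4.21e+10.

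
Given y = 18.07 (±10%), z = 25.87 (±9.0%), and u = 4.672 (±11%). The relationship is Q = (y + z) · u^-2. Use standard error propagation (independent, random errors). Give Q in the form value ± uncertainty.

2.013 ± 0.463

Let w = y + z = 43.94. δw = √(δy² + δz²) = √(3.27 + 5.42) = 2.95, so δw/w = 0.0671.
Q is then a monomial in w, u:
δQ/Q = √((δw/w)² + (-2·δu/u)²) = √(0.00450 + 0.0484) = 0.230
Q = 2.013, so δQ = 0.230 × 2.013 = 0.463.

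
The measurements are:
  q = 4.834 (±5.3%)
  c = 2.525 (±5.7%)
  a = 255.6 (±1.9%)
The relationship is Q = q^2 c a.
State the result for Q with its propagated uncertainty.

15080 ± 1840

For a monomial Q ∝ q^2, c, a, fractional errors add in quadrature:
  (2·δq/q)² = (2×0.0530)² = 0.0112;  (1·δc/c)² = (1×0.0570)² = 0.00325;  (1·δa/a)² = (1×0.0190)² = 0.000361
δQ/Q = √(0.0148) = 0.122
Q = 15080, so δQ = 0.122 × 15080 = 1840.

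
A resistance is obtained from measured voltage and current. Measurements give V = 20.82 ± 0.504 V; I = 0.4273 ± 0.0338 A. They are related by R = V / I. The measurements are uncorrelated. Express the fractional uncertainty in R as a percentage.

8.27%

Products/powers → add relative errors in quadrature, weighted by exponent:
  (1·δV/V)² = (1×0.0242)² = 0.000586;  (-1·δI/I)² = (-1×0.0791)² = 0.00626
δR/R = √(0.00684) = 0.0827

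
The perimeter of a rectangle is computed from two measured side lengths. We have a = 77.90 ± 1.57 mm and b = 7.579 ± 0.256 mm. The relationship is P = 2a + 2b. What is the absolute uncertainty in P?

For a sum/difference, combine absolute errors in quadrature:
  (2·δa)² = 9.86;  (2·δb)² = 0.262
δP = √(10.1) = 3.18 mm

3.18 mm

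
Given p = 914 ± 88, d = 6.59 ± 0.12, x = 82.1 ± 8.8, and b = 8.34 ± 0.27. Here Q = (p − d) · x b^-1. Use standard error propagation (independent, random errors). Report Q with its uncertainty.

8930 ± 1320

Let u = p − d = 907. δu = √(δp² + δd²) = √(7740 + 0.0144) = 88.0, so δu/u = 0.0970.
Q is then a monomial in u, x, b:
δQ/Q = √((δu/u)² + (1·δx/x)² + (-1·δb/b)²) = √(0.00941 + 0.0115 + 0.00105) = 0.148
Q = 8930, so δQ = 0.148 × 8930 = 1320.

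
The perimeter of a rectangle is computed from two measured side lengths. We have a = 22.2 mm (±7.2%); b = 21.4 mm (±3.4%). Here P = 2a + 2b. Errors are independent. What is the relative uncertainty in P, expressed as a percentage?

P is a linear combination, so absolute uncertainties add in quadrature:
  (2·δa)² = 10.2;  (2·δb)² = 2.12
δP = √(12.3) = 3.51 mm
P = 87.2 mm, so δP/P = 3.51/87.2 = 0.0403.

4.03%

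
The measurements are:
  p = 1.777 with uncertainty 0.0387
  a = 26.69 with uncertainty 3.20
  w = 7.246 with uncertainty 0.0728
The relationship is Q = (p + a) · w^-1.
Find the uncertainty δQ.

0.443

Let u = p + a = 28.47. δu = √(δp² + δa²) = √(0.00150 + 10.2) = 3.20, so δu/u = 0.112.
Q is then a monomial in u, w:
δQ/Q = √((δu/u)² + (-1·δw/w)²) = √(0.0126 + 0.000101) = 0.113
Q = 3.929, so δQ = 0.113 × 3.929 = 0.443.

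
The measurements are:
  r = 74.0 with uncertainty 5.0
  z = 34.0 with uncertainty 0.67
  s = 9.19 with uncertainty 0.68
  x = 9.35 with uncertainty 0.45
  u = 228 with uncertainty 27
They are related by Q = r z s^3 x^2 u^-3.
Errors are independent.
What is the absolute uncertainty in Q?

6.27

Relative error in a monomial: (δQ/Q)² = Σ (nᵢ · δxᵢ/xᵢ)².
  (1·δr/r)² = (1×0.0676)² = 0.00457;  (1·δz/z)² = (1×0.0197)² = 0.000388;  (3·δs/s)² = (3×0.0740)² = 0.0493;  (2·δx/x)² = (2×0.0481)² = 0.00927;  (-3·δu/u)² = (-3×0.118)² = 0.126
δQ/Q = √(0.190) = 0.436
Q = 14.4, so δQ = 0.436 × 14.4 = 6.27.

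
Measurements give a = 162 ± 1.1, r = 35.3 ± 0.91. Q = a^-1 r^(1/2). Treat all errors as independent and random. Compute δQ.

For a monomial Q ∝ a^-1, r^(1/2), fractional errors add in quadrature:
  (-1·δa/a)² = (-1×0.00679)² = 4.61e-05;  (½·δr/r)² = (0.5×0.0258)² = 0.000166
δQ/Q = √(0.000212) = 0.0146
Q = 0.0367, so δQ = 0.0146 × 0.0367 = 0.000534.

0.000534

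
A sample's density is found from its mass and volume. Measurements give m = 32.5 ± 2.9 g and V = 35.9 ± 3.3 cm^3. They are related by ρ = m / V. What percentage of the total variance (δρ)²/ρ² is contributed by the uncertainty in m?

48.5%

(δρ/ρ)² = (1·δm/m)² + (-1·δV/V)²
  m term: (1×0.0892)² = 0.00796
  V term: (-1×0.0919)² = 0.00845
Total = 0.0164. Share from m = 0.00796/0.0164 = 0.485.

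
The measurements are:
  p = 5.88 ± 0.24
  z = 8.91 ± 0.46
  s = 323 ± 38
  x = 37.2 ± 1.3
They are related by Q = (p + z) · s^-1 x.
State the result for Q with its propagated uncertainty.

1.70 ± 0.217

Let u = p + z = 14.8. δu = √(δp² + δz²) = √(0.0576 + 0.212) = 0.519, so δu/u = 0.0351.
Q is then a monomial in u, s, x:
δQ/Q = √((δu/u)² + (-1·δs/s)² + (1·δx/x)²) = √(0.00123 + 0.0138 + 0.00122) = 0.128
Q = 1.70, so δQ = 0.128 × 1.70 = 0.217.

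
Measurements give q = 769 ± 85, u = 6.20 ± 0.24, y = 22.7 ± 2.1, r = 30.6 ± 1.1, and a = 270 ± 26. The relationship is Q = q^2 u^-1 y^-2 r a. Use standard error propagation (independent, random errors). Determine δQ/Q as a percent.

30.8%

Each factor contributes (exponent × relative error)² to (δQ/Q)²:
  (2·δq/q)² = (2×0.111)² = 0.0489;  (-1·δu/u)² = (-1×0.0387)² = 0.00150;  (-2·δy/y)² = (-2×0.0925)² = 0.0342;  (1·δr/r)² = (1×0.0359)² = 0.00129;  (1·δa/a)² = (1×0.0963)² = 0.00927
δQ/Q = √(0.0952) = 0.308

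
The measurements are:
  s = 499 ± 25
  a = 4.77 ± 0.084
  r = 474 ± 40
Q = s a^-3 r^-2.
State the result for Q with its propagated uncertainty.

(2.05 ± 0.376) × 10^-5

Since Q is a product/quotient, work with relative uncertainties:
  (1·δs/s)² = (1×0.0501)² = 0.00251;  (-3·δa/a)² = (-3×0.0176)² = 0.00279;  (-2·δr/r)² = (-2×0.0844)² = 0.0285
δQ/Q = √(0.0338) = 0.184
Q = 2.05e-05, so δQ = 0.184 × 2.05e-05 = 3.76e-06.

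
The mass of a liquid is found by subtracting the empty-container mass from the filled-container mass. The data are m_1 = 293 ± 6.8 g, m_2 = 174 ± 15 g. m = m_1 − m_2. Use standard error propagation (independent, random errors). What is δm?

Each term contributes (cᵢ δxᵢ)² to (δm)²:
  (δm_1)² = 46.2;  (δm_2)² = 225
δm = √(271) = 16.5 g

16.5 g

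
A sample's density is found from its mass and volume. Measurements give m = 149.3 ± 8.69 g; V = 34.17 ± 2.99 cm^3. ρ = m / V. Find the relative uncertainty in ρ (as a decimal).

Products/powers → add relative errors in quadrature, weighted by exponent:
  (1·δm/m)² = (1×0.0582)² = 0.00339;  (-1·δV/V)² = (-1×0.0875)² = 0.00766
δρ/ρ = √(0.0110) = 0.105

0.105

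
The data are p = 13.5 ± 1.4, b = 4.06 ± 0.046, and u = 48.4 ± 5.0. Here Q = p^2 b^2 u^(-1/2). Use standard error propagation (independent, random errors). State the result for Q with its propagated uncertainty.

432 ± 92.8

Since Q is a product/quotient, work with relative uncertainties:
  (2·δp/p)² = (2×0.104)² = 0.0430;  (2·δb/b)² = (2×0.0113)² = 0.000513;  (−½·δu/u)² = (-0.5×0.103)² = 0.00267
δQ/Q = √(0.0462) = 0.215
Q = 432, so δQ = 0.215 × 432 = 92.8.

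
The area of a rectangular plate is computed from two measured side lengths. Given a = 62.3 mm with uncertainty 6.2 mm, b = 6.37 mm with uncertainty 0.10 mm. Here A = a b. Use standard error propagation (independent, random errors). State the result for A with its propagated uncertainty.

Relative error in a monomial: (δA/A)² = Σ (nᵢ · δxᵢ/xᵢ)².
  (1·δa/a)² = (1×0.0995)² = 0.00990;  (1·δb/b)² = (1×0.0157)² = 0.000246
δA/A = √(0.0102) = 0.101
A = 397 mm^2, so δA = 0.101 × 397 = 40.0 mm^2.

397 ± 40.0 mm^2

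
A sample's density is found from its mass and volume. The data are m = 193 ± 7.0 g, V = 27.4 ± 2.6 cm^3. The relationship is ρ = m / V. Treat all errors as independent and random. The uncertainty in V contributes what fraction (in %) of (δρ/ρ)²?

87.3%

(δρ/ρ)² = (1·δm/m)² + (-1·δV/V)²
  m term: (1×0.0363)² = 0.00132
  V term: (-1×0.0949)² = 0.00900
Total = 0.0103. Share from V = 0.00900/0.0103 = 0.873.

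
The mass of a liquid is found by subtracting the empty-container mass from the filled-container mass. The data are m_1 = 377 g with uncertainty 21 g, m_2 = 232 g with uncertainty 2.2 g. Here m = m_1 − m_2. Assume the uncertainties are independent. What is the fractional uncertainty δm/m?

0.146

Each term contributes (cᵢ δxᵢ)² to (δm)²:
  (δm_1)² = 441;  (δm_2)² = 4.84
δm = √(446) = 21.1 g
m = 145 g, so δm/m = 21.1/145 = 0.146.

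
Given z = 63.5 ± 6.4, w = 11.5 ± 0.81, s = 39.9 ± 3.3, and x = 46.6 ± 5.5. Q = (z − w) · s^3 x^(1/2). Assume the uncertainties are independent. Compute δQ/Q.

0.284

Let u = z − w = 52.0. δu = √(δz² + δw²) = √(41.0 + 0.656) = 6.45, so δu/u = 0.124.
Q is then a monomial in u, s, x:
δQ/Q = √((δu/u)² + (3·δs/s)² + (½·δx/x)²) = √(0.0154 + 0.0616 + 0.00348) = 0.284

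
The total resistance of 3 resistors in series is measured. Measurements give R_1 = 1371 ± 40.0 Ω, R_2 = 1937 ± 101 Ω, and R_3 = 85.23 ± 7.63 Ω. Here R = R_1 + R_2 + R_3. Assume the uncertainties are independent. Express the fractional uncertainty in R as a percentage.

3.21%

Absolute uncertainties add in quadrature for a linear combination:
  (δR_1)² = 1600;  (δR_2)² = 10200;  (δR_3)² = 58.2
δR = √(11900) = 109 Ω
R = 3393 Ω, so δR/R = 109/3393 = 0.0321.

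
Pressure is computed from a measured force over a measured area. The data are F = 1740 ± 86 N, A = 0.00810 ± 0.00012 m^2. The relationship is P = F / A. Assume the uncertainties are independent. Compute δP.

11100 Pa

Relative error in a monomial: (δP/P)² = Σ (nᵢ · δxᵢ/xᵢ)².
  (1·δF/F)² = (1×0.0494)² = 0.00244;  (-1·δA/A)² = (-1×0.0148)² = 0.000219
δP/P = √(0.00266) = 0.0516
P = 2.15e+05 Pa, so δP = 0.0516 × 2.15e+05 = 11100 Pa.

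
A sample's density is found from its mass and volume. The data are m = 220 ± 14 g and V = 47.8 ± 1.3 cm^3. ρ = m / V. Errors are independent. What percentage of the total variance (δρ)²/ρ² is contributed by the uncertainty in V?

(δρ/ρ)² = (1·δm/m)² + (-1·δV/V)²
  m term: (1×0.0636)² = 0.00405
  V term: (-1×0.0272)² = 0.000740
Total = 0.00479. Share from V = 0.000740/0.00479 = 0.154.

15.4%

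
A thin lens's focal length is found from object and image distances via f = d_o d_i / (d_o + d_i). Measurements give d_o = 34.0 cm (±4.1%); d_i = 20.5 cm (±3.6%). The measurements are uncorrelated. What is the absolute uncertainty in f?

∂f/∂d_o = (d_i/(d_o+d_i))² = 0.141;  ∂f/∂d_i = (d_o/(d_o+d_i))² = 0.389
δf = √((∂f/∂d_o · δd_o)² + (∂f/∂d_i · δd_i)²) = √(0.0389 + 0.0825) = 0.348 cm

0.348 cm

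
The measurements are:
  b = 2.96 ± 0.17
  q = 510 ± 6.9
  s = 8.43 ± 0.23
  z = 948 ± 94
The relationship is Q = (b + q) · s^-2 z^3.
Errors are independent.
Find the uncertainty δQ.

Let u = b + q = 513. δu = √(δb² + δq²) = √(0.0289 + 47.6) = 6.90, so δu/u = 0.0135.
Q is then a monomial in u, s, z:
δQ/Q = √((δu/u)² + (-2·δs/s)² + (3·δz/z)²) = √(0.000181 + 0.00298 + 0.0885) = 0.303
Q = 6.15e+09, so δQ = 0.303 × 6.15e+09 = 1.86e+09.

1.86e+09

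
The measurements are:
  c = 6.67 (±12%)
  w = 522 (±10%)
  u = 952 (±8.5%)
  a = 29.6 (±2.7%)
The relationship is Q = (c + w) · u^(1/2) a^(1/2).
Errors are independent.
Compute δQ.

9620

Let h = c + w = 529. δh = √(δc² + δw²) = √(0.641 + 2720) = 52.2, so δh/h = 0.0987.
Q is then a monomial in h, u, a:
δQ/Q = √((δh/h)² + (½·δu/u)² + (½·δa/a)²) = √(0.00975 + 0.00181 + 0.000182) = 0.108
Q = 88700, so δQ = 0.108 × 88700 = 9620.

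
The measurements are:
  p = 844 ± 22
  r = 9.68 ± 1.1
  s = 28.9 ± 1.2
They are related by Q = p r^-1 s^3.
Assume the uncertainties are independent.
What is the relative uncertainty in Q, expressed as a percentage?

Relative error in a monomial: (δQ/Q)² = Σ (nᵢ · δxᵢ/xᵢ)².
  (1·δp/p)² = (1×0.0261)² = 0.000679;  (-1·δr/r)² = (-1×0.114)² = 0.0129;  (3·δs/s)² = (3×0.0415)² = 0.0155
δQ/Q = √(0.0291) = 0.171

17.1%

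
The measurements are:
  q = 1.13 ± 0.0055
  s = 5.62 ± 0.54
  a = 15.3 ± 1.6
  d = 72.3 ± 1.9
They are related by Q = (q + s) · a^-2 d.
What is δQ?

0.470

Let u = q + s = 6.75. δu = √(δq² + δs²) = √(3.02e-05 + 0.292) = 0.540, so δu/u = 0.0800.
Q is then a monomial in u, a, d:
δQ/Q = √((δu/u)² + (-2·δa/a)² + (1·δd/d)²) = √(0.00640 + 0.0437 + 0.000691) = 0.225
Q = 2.08, so δQ = 0.225 × 2.08 = 0.470.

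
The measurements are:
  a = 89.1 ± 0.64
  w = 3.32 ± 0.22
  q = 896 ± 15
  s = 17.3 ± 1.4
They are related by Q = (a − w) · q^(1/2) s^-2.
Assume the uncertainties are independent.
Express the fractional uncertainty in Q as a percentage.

16.2%

Let u = a − w = 85.8. δu = √(δa² + δw²) = √(0.410 + 0.0484) = 0.677, so δu/u = 0.00789.
Q is then a monomial in u, q, s:
δQ/Q = √((δu/u)² + (½·δq/q)² + (-2·δs/s)²) = √(6.22e-05 + 7.01e-05 + 0.0262) = 0.162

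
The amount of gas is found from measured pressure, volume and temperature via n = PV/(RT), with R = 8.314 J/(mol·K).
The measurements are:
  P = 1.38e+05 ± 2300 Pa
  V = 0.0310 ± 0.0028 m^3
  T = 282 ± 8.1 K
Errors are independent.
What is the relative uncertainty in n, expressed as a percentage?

9.62%

n is a product of powers, so relative uncertainties combine in quadrature:
  (1·δP/P)² = (1×0.0167)² = 0.000278;  (1·δV/V)² = (1×0.0903)² = 0.00816;  (-1·δT/T)² = (-1×0.0287)² = 0.000825
δn/n = √(0.00926) = 0.0962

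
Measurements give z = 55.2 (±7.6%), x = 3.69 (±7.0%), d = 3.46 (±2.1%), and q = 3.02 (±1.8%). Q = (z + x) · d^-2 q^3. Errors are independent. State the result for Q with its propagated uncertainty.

Let u = z + x = 58.9. δu = √(δz² + δx²) = √(17.6 + 0.0667) = 4.20, so δu/u = 0.0714.
Q is then a monomial in u, d, q:
δQ/Q = √((δu/u)² + (-2·δd/d)² + (3·δq/q)²) = √(0.00509 + 0.00176 + 0.00292) = 0.0989
Q = 135, so δQ = 0.0989 × 135 = 13.4.

135 ± 13.4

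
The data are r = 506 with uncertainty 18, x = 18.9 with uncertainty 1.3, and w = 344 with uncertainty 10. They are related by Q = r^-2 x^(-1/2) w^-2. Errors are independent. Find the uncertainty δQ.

Relative error in a monomial: (δQ/Q)² = Σ (nᵢ · δxᵢ/xᵢ)².
  (-2·δr/r)² = (-2×0.0356)² = 0.00506;  (−½·δx/x)² = (-0.5×0.0688)² = 0.00118;  (-2·δw/w)² = (-2×0.0291)² = 0.00338
δQ/Q = √(0.00962) = 0.0981
Q = 7.59e-12, so δQ = 0.0981 × 7.59e-12 = 7.45e-13.

7.45e-13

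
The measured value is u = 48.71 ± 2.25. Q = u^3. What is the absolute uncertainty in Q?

16000

Q ∝ u^3, so δQ/Q = |3| · δu/u = 3 × 0.0462 = 0.139.
Q = 115600, so δQ = 0.139 × 115600 = 16000.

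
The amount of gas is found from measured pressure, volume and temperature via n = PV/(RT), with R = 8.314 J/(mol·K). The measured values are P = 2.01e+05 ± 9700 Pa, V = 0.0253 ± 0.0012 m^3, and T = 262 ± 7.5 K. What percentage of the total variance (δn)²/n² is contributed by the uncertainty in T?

15.2%

(δn/n)² = (1·δP/P)² + (1·δV/V)² + (-1·δT/T)²
  P term: (1×0.0483)² = 0.00233
  V term: (1×0.0474)² = 0.00225
  T term: (-1×0.0286)² = 0.000819
Total = 0.00540. Share from T = 0.000819/0.00540 = 0.152.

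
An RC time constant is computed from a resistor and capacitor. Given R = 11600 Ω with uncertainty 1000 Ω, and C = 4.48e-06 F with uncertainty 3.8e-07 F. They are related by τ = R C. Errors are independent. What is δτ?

For a monomial τ ∝ R, C, fractional errors add in quadrature:
  (1·δR/R)² = (1×0.0862)² = 0.00743;  (1·δC/C)² = (1×0.0848)² = 0.00719
δτ/τ = √(0.0146) = 0.121
τ = 0.0520 s, so δτ = 0.121 × 0.0520 = 0.00628 s.

0.00628 s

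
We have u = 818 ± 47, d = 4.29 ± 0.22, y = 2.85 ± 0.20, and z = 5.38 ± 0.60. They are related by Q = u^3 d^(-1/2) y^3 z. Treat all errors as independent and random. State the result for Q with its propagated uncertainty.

(3.29 ± 0.971) × 10^10

Products/powers → add relative errors in quadrature, weighted by exponent:
  (3·δu/u)² = (3×0.0575)² = 0.0297;  (−½·δd/d)² = (-0.5×0.0513)² = 0.000657;  (3·δy/y)² = (3×0.0702)² = 0.0443;  (1·δz/z)² = (1×0.112)² = 0.0124
δQ/Q = √(0.0871) = 0.295
Q = 3.29e+10, so δQ = 0.295 × 3.29e+10 = 9.71e+09.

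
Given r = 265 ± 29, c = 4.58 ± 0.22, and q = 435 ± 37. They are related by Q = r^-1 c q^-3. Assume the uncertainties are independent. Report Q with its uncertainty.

(2.10 ± 0.592) × 10^-10

For a monomial Q ∝ r^-1, c, q^-3, fractional errors add in quadrature:
  (-1·δr/r)² = (-1×0.109)² = 0.0120;  (1·δc/c)² = (1×0.0480)² = 0.00231;  (-3·δq/q)² = (-3×0.0851)² = 0.0651
δQ/Q = √(0.0794) = 0.282
Q = 2.1e-10, so δQ = 0.282 × 2.1e-10 = 5.92e-11.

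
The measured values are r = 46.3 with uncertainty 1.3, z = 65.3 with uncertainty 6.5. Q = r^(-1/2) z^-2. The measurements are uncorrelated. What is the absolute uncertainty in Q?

6.88e-06

Q is a product of powers, so relative uncertainties combine in quadrature:
  (−½·δr/r)² = (-0.5×0.0281)² = 0.000197;  (-2·δz/z)² = (-2×0.0995)² = 0.0396
δQ/Q = √(0.0398) = 0.200
Q = 3.45e-05, so δQ = 0.200 × 3.45e-05 = 6.88e-06.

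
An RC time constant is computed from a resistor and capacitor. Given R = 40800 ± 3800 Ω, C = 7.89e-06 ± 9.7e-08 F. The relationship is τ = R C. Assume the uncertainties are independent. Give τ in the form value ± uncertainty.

0.322 ± 0.0302 s

For a monomial τ ∝ R, C, fractional errors add in quadrature:
  (1·δR/R)² = (1×0.0931)² = 0.00867;  (1·δC/C)² = (1×0.0123)² = 0.000151
δτ/τ = √(0.00883) = 0.0939
τ = 0.322 s, so δτ = 0.0939 × 0.322 = 0.0302 s.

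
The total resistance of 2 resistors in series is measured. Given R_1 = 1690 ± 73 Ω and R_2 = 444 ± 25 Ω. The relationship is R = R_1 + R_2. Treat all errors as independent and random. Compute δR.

77.2 Ω

For a sum/difference, combine absolute errors in quadrature:
  (δR_1)² = 5330;  (δR_2)² = 625
δR = √(5950) = 77.2 Ω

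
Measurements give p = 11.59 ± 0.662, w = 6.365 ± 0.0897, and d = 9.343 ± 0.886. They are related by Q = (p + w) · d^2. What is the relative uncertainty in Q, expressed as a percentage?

19.3%

Let u = p + w = 17.95. δu = √(δp² + δw²) = √(0.438 + 0.00805) = 0.668, so δu/u = 0.0372.
Q is then a monomial in u, d:
δQ/Q = √((δu/u)² + (2·δd/d)²) = √(0.00138 + 0.0360) = 0.193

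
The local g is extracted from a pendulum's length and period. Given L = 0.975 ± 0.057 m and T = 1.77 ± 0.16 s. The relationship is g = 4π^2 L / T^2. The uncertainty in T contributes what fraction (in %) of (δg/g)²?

(δg/g)² = (1·δL/L)² + (-2·δT/T)²
  L term: (1×0.0585)² = 0.00342
  T term: (-2×0.0904)² = 0.0327
Total = 0.0361. Share from T = 0.0327/0.0361 = 0.905.

90.5%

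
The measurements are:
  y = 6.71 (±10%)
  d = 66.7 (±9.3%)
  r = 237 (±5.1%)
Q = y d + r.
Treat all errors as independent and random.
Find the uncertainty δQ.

Let p = y·d = 448. δp/p = √((1·δy/y)² + (1·δd/d)²) = √(0.0100 + 0.00865) = 0.137, so δp = 61.1.
Q = p + r: δQ = √(δp² + δr²) = √(3740 + 146) = 62.3

62.3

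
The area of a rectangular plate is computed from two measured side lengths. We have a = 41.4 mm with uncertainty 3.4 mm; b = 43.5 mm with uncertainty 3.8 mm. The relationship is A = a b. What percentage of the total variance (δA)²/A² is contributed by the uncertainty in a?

(δA/A)² = (1·δa/a)² + (1·δb/b)²
  a term: (1×0.0821)² = 0.00674
  b term: (1×0.0874)² = 0.00763
Total = 0.0144. Share from a = 0.00674/0.0144 = 0.469.

46.9%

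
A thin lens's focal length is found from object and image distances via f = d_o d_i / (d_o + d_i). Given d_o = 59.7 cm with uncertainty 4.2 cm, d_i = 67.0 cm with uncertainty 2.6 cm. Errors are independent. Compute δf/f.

0.0415

∂f/∂d_o = (d_i/(d_o+d_i))² = 0.280;  ∂f/∂d_i = (d_o/(d_o+d_i))² = 0.222
δf = √((∂f/∂d_o · δd_o)² + (∂f/∂d_i · δd_i)²) = √(1.38 + 0.333) = 1.31 cm
f = 31.6 cm, so δf/f = 1.31/31.6 = 0.0415.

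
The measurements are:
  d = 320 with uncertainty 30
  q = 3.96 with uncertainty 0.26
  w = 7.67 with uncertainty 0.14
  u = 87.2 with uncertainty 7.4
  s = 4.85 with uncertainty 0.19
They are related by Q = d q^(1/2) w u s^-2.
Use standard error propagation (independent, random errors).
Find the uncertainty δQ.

2780

Products/powers → add relative errors in quadrature, weighted by exponent:
  (1·δd/d)² = (1×0.0938)² = 0.00879;  (½·δq/q)² = (0.5×0.0657)² = 0.00108;  (1·δw/w)² = (1×0.0183)² = 0.000333;  (1·δu/u)² = (1×0.0849)² = 0.00720;  (-2·δs/s)² = (-2×0.0392)² = 0.00614
δQ/Q = √(0.0235) = 0.153
Q = 18100, so δQ = 0.153 × 18100 = 2780.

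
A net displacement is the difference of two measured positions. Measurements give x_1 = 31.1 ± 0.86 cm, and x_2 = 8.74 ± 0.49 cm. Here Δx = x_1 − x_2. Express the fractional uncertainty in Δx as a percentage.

4.43%

Each term contributes (cᵢ δxᵢ)² to (δΔx)²:
  (δx_1)² = 0.740;  (δx_2)² = 0.240
δΔx = √(0.980) = 0.990 cm
Δx = 22.4 cm, so δΔx/Δx = 0.990/22.4 = 0.0443.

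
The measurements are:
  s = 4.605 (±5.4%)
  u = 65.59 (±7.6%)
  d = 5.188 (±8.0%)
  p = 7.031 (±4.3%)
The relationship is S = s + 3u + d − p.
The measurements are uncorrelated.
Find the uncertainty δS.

S is a linear combination, so absolute uncertainties add in quadrature:
  (δs)² = 0.0618;  (3·δu)² = 224;  (δd)² = 0.172;  (δp)² = 0.0914
δS = √(224) = 15.0

15.0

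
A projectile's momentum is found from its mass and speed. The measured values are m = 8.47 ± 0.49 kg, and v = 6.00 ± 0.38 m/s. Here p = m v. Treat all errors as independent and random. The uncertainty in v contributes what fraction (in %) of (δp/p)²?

(δp/p)² = (1·δm/m)² + (1·δv/v)²
  m term: (1×0.0579)² = 0.00335
  v term: (1×0.0633)² = 0.00401
Total = 0.00736. Share from v = 0.00401/0.00736 = 0.545.

54.5%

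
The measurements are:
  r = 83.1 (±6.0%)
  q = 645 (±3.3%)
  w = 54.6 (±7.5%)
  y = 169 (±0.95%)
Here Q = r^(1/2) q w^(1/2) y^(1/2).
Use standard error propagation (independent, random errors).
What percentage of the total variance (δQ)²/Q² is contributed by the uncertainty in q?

(δQ/Q)² = (½·δr/r)² + (1·δq/q)² + (½·δw/w)² + (½·δy/y)²
  r term: (0.5×0.0600)² = 0.000900
  q term: (1×0.0330)² = 0.00109
  w term: (0.5×0.0750)² = 0.00141
  y term: (0.5×0.00950)² = 2.26e-05
Total = 0.00342. Share from q = 0.00109/0.00342 = 0.319.

31.9%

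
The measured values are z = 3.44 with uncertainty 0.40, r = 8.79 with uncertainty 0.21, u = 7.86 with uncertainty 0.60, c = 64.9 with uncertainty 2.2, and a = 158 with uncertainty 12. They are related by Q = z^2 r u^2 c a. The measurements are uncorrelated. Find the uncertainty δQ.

Q is a product of powers, so relative uncertainties combine in quadrature:
  (2·δz/z)² = (2×0.116)² = 0.0541;  (1·δr/r)² = (1×0.0239)² = 0.000571;  (2·δu/u)² = (2×0.0763)² = 0.0233;  (1·δc/c)² = (1×0.0339)² = 0.00115;  (1·δa/a)² = (1×0.0759)² = 0.00577
δQ/Q = √(0.0849) = 0.291
Q = 6.59e+07, so δQ = 0.291 × 6.59e+07 = 1.92e+07.

1.92e+07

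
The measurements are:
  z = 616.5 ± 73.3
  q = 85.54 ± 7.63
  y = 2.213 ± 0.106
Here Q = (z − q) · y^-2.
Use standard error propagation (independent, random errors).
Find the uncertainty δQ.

Let u = z − q = 531.0. δu = √(δz² + δq²) = √(5370 + 58.2) = 73.7, so δu/u = 0.139.
Q is then a monomial in u, y:
δQ/Q = √((δu/u)² + (-2·δy/y)²) = √(0.0193 + 0.00918) = 0.169
Q = 108.4, so δQ = 0.169 × 108.4 = 18.3.

18.3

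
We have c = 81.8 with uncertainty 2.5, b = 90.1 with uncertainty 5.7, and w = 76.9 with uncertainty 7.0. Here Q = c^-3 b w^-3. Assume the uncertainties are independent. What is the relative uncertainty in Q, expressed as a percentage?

Q is a product of powers, so relative uncertainties combine in quadrature:
  (-3·δc/c)² = (-3×0.0306)² = 0.00841;  (1·δb/b)² = (1×0.0633)² = 0.00400;  (-3·δw/w)² = (-3×0.0910)² = 0.0746
δQ/Q = √(0.0870) = 0.295

29.5%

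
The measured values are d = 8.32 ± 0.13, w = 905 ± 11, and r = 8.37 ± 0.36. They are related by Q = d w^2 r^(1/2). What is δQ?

7.1e+05

Products/powers → add relative errors in quadrature, weighted by exponent:
  (1·δd/d)² = (1×0.0156)² = 0.000244;  (2·δw/w)² = (2×0.0122)² = 0.000591;  (½·δr/r)² = (0.5×0.0430)² = 0.000462
δQ/Q = √(0.00130) = 0.0360
Q = 1.97e+07, so δQ = 0.0360 × 1.97e+07 = 7.1e+05.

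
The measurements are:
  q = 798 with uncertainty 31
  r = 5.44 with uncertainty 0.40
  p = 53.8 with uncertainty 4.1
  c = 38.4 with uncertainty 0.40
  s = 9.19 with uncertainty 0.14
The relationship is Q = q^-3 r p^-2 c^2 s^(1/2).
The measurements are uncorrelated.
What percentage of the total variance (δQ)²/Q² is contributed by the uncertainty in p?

54.4%

(δQ/Q)² = (-3·δq/q)² + (1·δr/r)² + (-2·δp/p)² + (2·δc/c)² + (½·δs/s)²
  q term: (-3×0.0388)² = 0.0136
  r term: (1×0.0735)² = 0.00541
  p term: (-2×0.0762)² = 0.0232
  c term: (2×0.0104)² = 0.000434
  s term: (0.5×0.0152)² = 5.8e-05
Total = 0.0427. Share from p = 0.0232/0.0427 = 0.544.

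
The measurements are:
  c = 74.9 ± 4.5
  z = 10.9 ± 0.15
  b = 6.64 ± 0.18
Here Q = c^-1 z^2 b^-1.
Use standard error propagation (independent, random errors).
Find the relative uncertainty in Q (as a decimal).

0.0714

Relative error in a monomial: (δQ/Q)² = Σ (nᵢ · δxᵢ/xᵢ)².
  (-1·δc/c)² = (-1×0.0601)² = 0.00361;  (2·δz/z)² = (2×0.0138)² = 0.000758;  (-1·δb/b)² = (-1×0.0271)² = 0.000735
δQ/Q = √(0.00510) = 0.0714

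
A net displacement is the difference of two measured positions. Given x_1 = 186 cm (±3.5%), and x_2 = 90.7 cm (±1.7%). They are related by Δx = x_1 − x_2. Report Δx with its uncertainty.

For a sum/difference, combine absolute errors in quadrature:
  (δx_1)² = 42.4;  (δx_2)² = 2.38
δΔx = √(44.8) = 6.69 cm
Δx = 95.3 cm.

95.3 ± 6.69 cm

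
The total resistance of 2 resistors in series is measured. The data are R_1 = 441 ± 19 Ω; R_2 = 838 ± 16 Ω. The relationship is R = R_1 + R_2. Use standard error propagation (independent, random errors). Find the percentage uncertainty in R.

1.94%

Absolute uncertainties add in quadrature for a linear combination:
  (δR_1)² = 361;  (δR_2)² = 256
δR = √(617) = 24.8 Ω
R = 1280 Ω, so δR/R = 24.8/1280 = 0.0194.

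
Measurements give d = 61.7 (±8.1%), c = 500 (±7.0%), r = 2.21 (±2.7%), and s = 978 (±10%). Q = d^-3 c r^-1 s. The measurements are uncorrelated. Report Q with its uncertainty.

Each factor contributes (exponent × relative error)² to (δQ/Q)²:
  (-3·δd/d)² = (-3×0.0810)² = 0.0590;  (1·δc/c)² = (1×0.0700)² = 0.00490;  (-1·δr/r)² = (-1×0.0270)² = 0.000729;  (1·δs/s)² = (1×0.100)² = 0.0100
δQ/Q = √(0.0747) = 0.273
Q = 0.942, so δQ = 0.273 × 0.942 = 0.257.

0.942 ± 0.257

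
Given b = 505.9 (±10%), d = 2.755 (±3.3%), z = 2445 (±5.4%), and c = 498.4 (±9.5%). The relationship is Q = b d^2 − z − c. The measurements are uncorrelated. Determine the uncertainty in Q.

481

Let p = b·d^2 = 3840. δp/p = √((1·δb/b)² + (2·δd/d)²) = √(0.0100 + 0.00436) = 0.120, so δp = 460.
Q = p − z − c: δQ = √(δp² + δz² + δc²) = √(2.12e+05 + 17400 + 2240) = 481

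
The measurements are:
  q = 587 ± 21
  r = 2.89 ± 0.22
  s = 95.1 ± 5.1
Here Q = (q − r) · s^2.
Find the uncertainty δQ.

Let u = q − r = 584. δu = √(δq² + δr²) = √(441 + 0.0484) = 21.0, so δu/u = 0.0360.
Q is then a monomial in u, s:
δQ/Q = √((δu/u)² + (2·δs/s)²) = √(0.00129 + 0.0115) = 0.113
Q = 5.28e+06, so δQ = 0.113 × 5.28e+06 = 5.98e+05.

5.98e+05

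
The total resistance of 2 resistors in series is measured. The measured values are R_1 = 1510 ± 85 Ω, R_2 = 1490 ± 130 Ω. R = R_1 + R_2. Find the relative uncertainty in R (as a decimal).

0.0518

Absolute uncertainties add in quadrature for a linear combination:
  (δR_1)² = 7220;  (δR_2)² = 16900
δR = √(24100) = 155 Ω
R = 3000 Ω, so δR/R = 155/3000 = 0.0518.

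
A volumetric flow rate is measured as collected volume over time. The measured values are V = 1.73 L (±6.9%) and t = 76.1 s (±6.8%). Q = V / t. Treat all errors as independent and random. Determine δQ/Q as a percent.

Relative error in a monomial: (δQ/Q)² = Σ (nᵢ · δxᵢ/xᵢ)².
  (1·δV/V)² = (1×0.0690)² = 0.00476;  (-1·δt/t)² = (-1×0.0680)² = 0.00462
δQ/Q = √(0.00939) = 0.0969

9.69%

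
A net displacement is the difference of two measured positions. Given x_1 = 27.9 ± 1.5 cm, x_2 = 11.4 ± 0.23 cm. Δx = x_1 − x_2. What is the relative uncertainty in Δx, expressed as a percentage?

Absolute uncertainties add in quadrature for a linear combination:
  (δx_1)² = 2.25;  (δx_2)² = 0.0529
δΔx = √(2.30) = 1.52 cm
Δx = 16.5 cm, so δΔx/Δx = 1.52/16.5 = 0.0920.

9.20%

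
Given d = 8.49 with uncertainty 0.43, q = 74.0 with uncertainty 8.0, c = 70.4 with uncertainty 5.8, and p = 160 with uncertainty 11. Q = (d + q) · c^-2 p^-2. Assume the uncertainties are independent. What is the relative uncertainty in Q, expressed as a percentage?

23.6%

Let u = d + q = 82.5. δu = √(δd² + δq²) = √(0.185 + 64.0) = 8.01, so δu/u = 0.0971.
Q is then a monomial in u, c, p:
δQ/Q = √((δu/u)² + (-2·δc/c)² + (-2·δp/p)²) = √(0.00943 + 0.0272 + 0.0189) = 0.236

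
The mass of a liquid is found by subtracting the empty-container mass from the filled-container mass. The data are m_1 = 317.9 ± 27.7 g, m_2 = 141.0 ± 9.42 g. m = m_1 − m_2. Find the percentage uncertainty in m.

16.5%

m is a linear combination, so absolute uncertainties add in quadrature:
  (δm_1)² = 767;  (δm_2)² = 88.7
δm = √(856) = 29.3 g
m = 176.9 g, so δm/m = 29.3/176.9 = 0.165.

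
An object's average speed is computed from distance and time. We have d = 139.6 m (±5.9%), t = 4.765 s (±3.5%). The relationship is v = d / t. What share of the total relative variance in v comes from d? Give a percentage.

74.0%

(δv/v)² = (1·δd/d)² + (-1·δt/t)²
  d term: (1×0.0590)² = 0.00348
  t term: (-1×0.0350)² = 0.00123
Total = 0.00471. Share from d = 0.00348/0.00471 = 0.740.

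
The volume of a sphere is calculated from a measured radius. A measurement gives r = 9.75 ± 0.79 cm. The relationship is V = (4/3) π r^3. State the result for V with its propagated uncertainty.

Products/powers → add relative errors in quadrature, weighted by exponent:
  (3·δr/r)² = (3×0.0810)² = 0.0591
δV/V = √(0.0591) = 0.243
V = 3880 cm^3, so δV = 0.243 × 3880 = 944 cm^3.

3880 ± 944 cm^3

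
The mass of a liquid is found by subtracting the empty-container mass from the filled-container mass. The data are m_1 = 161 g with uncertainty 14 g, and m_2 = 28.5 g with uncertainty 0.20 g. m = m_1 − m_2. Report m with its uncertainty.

For a sum/difference, combine absolute errors in quadrature:
  (δm_1)² = 196;  (δm_2)² = 0.0400
δm = √(196) = 14.0 g
m = 132 g.

132 ± 14.0 g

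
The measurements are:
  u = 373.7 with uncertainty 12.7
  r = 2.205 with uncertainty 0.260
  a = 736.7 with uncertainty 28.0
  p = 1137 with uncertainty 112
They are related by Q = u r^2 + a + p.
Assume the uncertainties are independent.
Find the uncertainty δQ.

Let w = u·r^2 = 1817. δw/w = √((1·δu/u)² + (2·δr/r)²) = √(0.00115 + 0.0556) = 0.238, so δw = 433.
Q = w + a + p: δQ = √(δw² + δa² + δp²) = √(1.87e+05 + 784 + 12500) = 448

448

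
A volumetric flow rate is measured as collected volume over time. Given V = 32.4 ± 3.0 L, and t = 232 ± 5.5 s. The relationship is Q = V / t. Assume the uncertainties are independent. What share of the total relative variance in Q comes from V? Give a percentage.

(δQ/Q)² = (1·δV/V)² + (-1·δt/t)²
  V term: (1×0.0926)² = 0.00857
  t term: (-1×0.0237)² = 0.000562
Total = 0.00914. Share from V = 0.00857/0.00914 = 0.938.

93.8%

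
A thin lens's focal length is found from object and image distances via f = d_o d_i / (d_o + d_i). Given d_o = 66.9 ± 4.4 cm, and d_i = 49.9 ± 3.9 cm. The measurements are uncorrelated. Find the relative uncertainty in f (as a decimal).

∂f/∂d_o = (d_i/(d_o+d_i))² = 0.183;  ∂f/∂d_i = (d_o/(d_o+d_i))² = 0.328
δf = √((∂f/∂d_o · δd_o)² + (∂f/∂d_i · δd_i)²) = √(0.645 + 1.64) = 1.51 cm
f = 28.6 cm, so δf/f = 1.51/28.6 = 0.0529.

0.0529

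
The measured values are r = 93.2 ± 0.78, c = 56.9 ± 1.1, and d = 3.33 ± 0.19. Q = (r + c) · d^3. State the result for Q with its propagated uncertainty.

Let u = r + c = 150. δu = √(δr² + δc²) = √(0.608 + 1.21) = 1.35, so δu/u = 0.00898.
Q is then a monomial in u, d:
δQ/Q = √((δu/u)² + (3·δd/d)²) = √(8.07e-05 + 0.0293) = 0.171
Q = 5540, so δQ = 0.171 × 5540 = 950.

5540 ± 950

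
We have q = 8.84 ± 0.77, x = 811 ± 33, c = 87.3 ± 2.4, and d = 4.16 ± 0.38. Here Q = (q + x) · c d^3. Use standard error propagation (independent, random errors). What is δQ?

Let u = q + x = 820. δu = √(δq² + δx²) = √(0.593 + 1090) = 33.0, so δu/u = 0.0403.
Q is then a monomial in u, c, d:
δQ/Q = √((δu/u)² + (1·δc/c)² + (3·δd/d)²) = √(0.00162 + 0.000756 + 0.0751) = 0.278
Q = 5.15e+06, so δQ = 0.278 × 5.15e+06 = 1.43e+06.

1.43e+06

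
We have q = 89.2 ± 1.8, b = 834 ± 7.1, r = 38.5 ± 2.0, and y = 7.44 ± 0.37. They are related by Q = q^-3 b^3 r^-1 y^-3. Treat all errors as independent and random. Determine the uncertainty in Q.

For a monomial Q ∝ q^-3, b^3, r^-1, y^-3, fractional errors add in quadrature:
  (-3·δq/q)² = (-3×0.0202)² = 0.00366;  (3·δb/b)² = (3×0.00851)² = 0.000652;  (-1·δr/r)² = (-1×0.0519)² = 0.00270;  (-3·δy/y)² = (-3×0.0497)² = 0.0223
δQ/Q = √(0.0293) = 0.171
Q = 0.0515, so δQ = 0.171 × 0.0515 = 0.00882.

0.00882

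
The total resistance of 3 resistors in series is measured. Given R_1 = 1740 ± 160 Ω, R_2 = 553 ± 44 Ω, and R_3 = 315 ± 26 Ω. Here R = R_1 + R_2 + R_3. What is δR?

168 Ω

Each term contributes (cᵢ δxᵢ)² to (δR)²:
  (δR_1)² = 25600;  (δR_2)² = 1940;  (δR_3)² = 676
δR = √(28200) = 168 Ω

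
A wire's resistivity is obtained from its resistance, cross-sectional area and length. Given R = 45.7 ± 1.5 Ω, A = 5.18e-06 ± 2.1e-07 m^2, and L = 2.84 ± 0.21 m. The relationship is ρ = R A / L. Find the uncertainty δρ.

7.54e-06 Ω·m

Each factor contributes (exponent × relative error)² to (δρ/ρ)²:
  (1·δR/R)² = (1×0.0328)² = 0.00108;  (1·δA/A)² = (1×0.0405)² = 0.00164;  (-1·δL/L)² = (-1×0.0739)² = 0.00547
δρ/ρ = √(0.00819) = 0.0905
ρ = 8.34e-05 Ω·m, so δρ = 0.0905 × 8.34e-05 = 7.54e-06 Ω·m.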